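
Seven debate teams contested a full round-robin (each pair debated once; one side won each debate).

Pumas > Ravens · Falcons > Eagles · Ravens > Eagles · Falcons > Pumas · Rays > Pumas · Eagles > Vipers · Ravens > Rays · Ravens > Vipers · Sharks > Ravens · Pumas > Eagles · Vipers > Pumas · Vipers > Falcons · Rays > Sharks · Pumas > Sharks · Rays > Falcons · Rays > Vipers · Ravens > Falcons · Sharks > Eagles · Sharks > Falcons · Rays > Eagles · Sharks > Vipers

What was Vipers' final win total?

2

Vipers' results: beat Pumas, Falcons; lost to Rays, Sharks, Eagles, Ravens.
That is 2 wins.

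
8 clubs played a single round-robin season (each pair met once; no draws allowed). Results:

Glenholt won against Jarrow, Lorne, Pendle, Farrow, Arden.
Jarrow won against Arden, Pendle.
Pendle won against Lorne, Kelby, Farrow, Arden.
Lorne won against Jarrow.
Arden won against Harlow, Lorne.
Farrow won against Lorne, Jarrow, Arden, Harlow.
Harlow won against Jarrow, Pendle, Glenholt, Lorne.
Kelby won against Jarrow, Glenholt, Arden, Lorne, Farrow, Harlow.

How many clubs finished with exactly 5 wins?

1

Win totals: Jarrow 2, Lorne 1, Glenholt 5, Farrow 4, Arden 2, Harlow 4, Pendle 4, Kelby 6.
Exactly 5: Glenholt — 1 club.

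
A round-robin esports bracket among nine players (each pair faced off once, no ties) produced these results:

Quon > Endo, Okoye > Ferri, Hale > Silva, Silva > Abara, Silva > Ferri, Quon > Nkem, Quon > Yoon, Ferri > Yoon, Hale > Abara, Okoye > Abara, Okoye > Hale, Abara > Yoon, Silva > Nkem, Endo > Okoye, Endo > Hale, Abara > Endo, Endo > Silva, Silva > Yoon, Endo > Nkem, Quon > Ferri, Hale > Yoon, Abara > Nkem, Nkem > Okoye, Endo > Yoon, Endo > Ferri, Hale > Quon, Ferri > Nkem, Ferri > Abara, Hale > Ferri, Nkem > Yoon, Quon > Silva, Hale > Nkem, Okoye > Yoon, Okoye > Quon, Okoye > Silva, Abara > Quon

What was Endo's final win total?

Endo's results: beat Yoon, Nkem, Silva, Okoye, Ferri, Hale; lost to Quon, Abara.
That is 6 wins.

6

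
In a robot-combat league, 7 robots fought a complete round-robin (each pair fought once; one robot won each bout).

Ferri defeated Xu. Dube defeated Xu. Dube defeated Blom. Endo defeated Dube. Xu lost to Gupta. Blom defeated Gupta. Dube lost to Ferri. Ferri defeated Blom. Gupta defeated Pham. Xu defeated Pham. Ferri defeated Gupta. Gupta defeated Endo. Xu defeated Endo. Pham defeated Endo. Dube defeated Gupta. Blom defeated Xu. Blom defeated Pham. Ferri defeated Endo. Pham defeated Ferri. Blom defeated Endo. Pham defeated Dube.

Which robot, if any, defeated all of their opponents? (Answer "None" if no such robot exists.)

Highest win total is Ferri with 5 (out of 6 possible).
Ferri lost to Pham, so no robot went undefeated.

None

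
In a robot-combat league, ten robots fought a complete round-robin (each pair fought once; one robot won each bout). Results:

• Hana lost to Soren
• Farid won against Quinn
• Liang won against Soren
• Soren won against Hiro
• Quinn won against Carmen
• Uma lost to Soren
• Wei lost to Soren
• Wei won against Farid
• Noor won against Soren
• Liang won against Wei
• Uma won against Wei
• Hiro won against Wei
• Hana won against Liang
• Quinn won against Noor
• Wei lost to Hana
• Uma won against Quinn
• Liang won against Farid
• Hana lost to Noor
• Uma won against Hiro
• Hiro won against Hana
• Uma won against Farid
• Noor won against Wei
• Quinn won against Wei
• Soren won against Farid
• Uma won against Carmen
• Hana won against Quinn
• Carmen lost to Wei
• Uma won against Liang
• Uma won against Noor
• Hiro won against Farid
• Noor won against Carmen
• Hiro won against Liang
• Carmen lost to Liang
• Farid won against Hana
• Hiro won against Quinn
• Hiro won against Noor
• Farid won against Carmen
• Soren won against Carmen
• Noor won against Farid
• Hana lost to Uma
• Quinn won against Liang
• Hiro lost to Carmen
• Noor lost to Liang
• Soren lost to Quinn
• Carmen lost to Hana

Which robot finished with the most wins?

Win totals: Carmen 1, Hana 4, Liang 5, Soren 6, Wei 2, Farid 3, Hiro 6, Noor 5, Uma 8, Quinn 5.
Uma leads with 8 wins (next highest: 6).

Uma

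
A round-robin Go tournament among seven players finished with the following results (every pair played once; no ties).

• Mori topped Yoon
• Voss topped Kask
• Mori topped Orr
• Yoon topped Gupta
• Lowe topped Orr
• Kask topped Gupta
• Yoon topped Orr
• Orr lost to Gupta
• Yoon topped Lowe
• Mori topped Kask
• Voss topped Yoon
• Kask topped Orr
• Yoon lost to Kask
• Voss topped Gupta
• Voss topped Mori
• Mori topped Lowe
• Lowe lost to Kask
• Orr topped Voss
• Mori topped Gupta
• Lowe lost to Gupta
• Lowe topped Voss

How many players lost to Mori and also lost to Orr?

Mori beat: Yoon, Lowe, Orr, Gupta, Kask.
Orr beat: Voss.
No one was beaten by both.

0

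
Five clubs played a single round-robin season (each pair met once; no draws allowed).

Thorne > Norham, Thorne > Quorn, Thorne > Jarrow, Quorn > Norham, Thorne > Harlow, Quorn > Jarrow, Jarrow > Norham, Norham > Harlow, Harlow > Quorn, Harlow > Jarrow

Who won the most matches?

Win totals: Norham 1, Harlow 2, Thorne 4, Jarrow 1, Quorn 2.
Thorne leads with 4 wins (next highest: 2).

Thorne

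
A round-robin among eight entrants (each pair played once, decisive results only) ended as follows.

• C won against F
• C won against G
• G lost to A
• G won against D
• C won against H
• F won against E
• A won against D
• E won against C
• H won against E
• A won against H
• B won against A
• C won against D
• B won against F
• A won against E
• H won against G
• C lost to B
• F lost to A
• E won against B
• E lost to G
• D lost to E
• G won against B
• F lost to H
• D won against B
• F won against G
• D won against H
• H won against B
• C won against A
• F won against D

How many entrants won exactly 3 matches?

4

Win totals: A 5, B 3, C 5, D 2, E 3, F 3, G 3, H 4.
Exactly 3: B, E, F, G — 4 entrants.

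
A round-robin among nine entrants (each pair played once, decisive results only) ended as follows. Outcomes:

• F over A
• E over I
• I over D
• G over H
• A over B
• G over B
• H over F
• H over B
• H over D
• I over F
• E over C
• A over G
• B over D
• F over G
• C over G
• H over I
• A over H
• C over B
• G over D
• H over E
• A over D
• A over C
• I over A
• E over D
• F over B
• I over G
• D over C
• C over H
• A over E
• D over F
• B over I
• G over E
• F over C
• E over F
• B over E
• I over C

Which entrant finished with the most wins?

A

Win totals: A 6, B 3, C 3, D 2, E 4, F 4, G 4, H 5, I 5.
A leads with 6 wins (next highest: 5).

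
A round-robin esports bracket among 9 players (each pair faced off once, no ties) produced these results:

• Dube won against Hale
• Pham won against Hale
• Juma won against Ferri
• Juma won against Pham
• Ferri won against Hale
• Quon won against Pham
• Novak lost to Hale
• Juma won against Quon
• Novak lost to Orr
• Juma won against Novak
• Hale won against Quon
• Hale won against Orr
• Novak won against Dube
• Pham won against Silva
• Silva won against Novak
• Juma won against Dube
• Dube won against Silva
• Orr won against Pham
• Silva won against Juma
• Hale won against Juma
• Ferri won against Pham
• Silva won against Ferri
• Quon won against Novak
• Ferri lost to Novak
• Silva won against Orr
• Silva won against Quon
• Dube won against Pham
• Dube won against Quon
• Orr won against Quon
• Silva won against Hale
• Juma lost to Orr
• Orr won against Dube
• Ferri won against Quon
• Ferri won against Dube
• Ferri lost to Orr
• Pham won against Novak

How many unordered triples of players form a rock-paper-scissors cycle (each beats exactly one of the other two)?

21

Win totals: Pham 3, Hale 4, Orr 6, Dube 4, Quon 2, Ferri 4, Novak 2, Juma 5, Silva 6.
A player with w wins dominates both others in C(w,2) triples; summing gives 3 + 6 + 15 + 6 + 1 + 6 + 1 + 10 + 15 = 63 transitive triples.
Total triples C(9,3) = 84, so cyclic triples = 84 − 63 = 21.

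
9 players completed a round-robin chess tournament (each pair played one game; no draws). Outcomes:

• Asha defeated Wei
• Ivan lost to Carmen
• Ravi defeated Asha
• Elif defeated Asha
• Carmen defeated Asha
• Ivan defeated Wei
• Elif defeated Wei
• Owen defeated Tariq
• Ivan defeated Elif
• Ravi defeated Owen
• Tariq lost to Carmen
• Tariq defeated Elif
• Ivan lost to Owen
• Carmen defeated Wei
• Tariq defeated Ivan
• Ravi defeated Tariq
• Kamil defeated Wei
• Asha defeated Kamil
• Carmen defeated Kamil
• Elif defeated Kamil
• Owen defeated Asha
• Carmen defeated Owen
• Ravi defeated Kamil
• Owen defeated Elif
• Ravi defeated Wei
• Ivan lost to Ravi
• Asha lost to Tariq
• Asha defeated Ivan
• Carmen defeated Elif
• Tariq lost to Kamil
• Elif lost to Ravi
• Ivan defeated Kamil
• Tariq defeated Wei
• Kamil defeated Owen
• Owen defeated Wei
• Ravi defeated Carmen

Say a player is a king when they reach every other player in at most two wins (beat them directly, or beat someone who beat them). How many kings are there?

1

Asha cannot reach Ravi, Carmen in two steps.
Ravi reaches everyone (king).
Carmen cannot reach Ravi in two steps.
Tariq cannot reach Ravi, Carmen, Owen in two steps.
Elif cannot reach Ravi, Carmen in two steps.
Wei cannot reach Asha, Ravi, Carmen, Tariq, Elif, Owen, Ivan, Kamil in two steps.
Owen cannot reach Ravi, Carmen in two steps.
Ivan cannot reach Ravi, Carmen in two steps.
Kamil cannot reach Ravi, Carmen in two steps.
Kings: Ravi — 1.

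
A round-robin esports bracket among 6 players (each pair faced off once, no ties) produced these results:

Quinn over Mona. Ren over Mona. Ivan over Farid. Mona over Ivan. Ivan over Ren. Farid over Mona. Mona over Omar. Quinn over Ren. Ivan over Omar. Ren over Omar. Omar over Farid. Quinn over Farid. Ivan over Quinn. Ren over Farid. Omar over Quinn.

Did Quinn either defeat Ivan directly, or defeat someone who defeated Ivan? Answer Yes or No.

Yes

Quinn did not beat Ivan directly.
Quinn beat Mona, Ren, Farid. Of those, Mona beat Ivan.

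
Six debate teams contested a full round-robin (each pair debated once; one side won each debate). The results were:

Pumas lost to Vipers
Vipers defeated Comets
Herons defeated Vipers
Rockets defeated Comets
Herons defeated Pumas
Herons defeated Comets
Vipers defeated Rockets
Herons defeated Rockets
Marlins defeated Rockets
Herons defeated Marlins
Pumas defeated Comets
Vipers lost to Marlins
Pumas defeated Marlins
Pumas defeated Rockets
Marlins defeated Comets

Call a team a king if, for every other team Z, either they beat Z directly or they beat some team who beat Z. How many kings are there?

Marlins cannot reach Herons in two steps.
Herons reaches everyone (king).
Pumas cannot reach Herons in two steps.
Vipers cannot reach Herons in two steps.
Rockets cannot reach Marlins, Herons, Pumas, Vipers in two steps.
Comets cannot reach Marlins, Herons, Pumas, Vipers, Rockets in two steps.
Kings: Herons — 1.

1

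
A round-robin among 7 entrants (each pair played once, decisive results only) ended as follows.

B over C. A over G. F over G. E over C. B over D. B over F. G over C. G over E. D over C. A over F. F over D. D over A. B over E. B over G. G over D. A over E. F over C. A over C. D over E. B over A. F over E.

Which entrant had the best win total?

B

Win totals: A 4, B 6, C 0, D 3, E 1, F 4, G 3.
B leads with 6 wins (next highest: 4).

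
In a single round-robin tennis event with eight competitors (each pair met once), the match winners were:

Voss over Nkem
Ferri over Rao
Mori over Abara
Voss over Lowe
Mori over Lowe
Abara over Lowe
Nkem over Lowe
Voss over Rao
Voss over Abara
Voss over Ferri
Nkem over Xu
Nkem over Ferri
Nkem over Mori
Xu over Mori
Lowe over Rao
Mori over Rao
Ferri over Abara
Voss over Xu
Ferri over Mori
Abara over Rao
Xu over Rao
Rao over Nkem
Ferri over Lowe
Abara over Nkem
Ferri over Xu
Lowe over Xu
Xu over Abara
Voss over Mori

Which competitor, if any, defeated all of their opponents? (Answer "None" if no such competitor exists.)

Voss

Voss has 7 wins out of 7 opponents — a perfect record.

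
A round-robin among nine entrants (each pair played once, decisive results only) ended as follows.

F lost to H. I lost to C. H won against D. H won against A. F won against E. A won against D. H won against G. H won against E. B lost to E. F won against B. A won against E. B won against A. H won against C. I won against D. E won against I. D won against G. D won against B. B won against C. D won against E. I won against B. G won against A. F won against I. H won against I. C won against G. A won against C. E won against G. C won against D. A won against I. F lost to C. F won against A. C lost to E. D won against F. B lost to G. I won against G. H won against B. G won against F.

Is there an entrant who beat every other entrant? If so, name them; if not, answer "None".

H has 8 wins out of 8 opponents — a perfect record.

H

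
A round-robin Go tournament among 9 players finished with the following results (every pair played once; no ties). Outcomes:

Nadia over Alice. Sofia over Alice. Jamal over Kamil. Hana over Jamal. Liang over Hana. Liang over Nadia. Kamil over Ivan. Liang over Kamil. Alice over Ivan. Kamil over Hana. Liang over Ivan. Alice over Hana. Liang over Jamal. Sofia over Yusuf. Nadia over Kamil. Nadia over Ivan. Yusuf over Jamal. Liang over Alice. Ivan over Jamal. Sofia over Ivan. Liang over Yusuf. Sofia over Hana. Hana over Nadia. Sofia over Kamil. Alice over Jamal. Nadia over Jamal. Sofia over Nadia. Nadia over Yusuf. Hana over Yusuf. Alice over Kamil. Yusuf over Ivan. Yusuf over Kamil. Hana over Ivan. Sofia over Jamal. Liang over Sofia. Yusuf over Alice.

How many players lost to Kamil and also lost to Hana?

Kamil beat: Hana, Ivan.
Hana beat: Yusuf, Jamal, Ivan, Nadia.
Both beat: Ivan — 1.

1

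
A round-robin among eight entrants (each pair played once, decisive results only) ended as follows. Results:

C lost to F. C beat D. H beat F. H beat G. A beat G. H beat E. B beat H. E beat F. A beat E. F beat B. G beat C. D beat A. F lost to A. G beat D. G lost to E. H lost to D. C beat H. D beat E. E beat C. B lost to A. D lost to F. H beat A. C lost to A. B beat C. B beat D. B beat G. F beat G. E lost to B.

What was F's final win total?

F's results: beat B, C, D, G; lost to A, E, H.
That is 4 wins.

4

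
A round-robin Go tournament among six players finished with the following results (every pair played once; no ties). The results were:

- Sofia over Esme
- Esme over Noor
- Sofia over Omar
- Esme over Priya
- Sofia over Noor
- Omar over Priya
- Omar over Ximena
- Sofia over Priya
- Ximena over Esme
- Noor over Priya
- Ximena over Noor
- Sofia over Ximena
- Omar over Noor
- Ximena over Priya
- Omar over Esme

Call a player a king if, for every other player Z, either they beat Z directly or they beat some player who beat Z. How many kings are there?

Noor cannot reach Sofia, Esme, Ximena, Omar in two steps.
Sofia reaches everyone (king).
Priya cannot reach Noor, Sofia, Esme, Ximena, Omar in two steps.
Esme cannot reach Sofia, Ximena, Omar in two steps.
Ximena cannot reach Sofia, Omar in two steps.
Omar cannot reach Sofia in two steps.
Kings: Sofia — 1.

1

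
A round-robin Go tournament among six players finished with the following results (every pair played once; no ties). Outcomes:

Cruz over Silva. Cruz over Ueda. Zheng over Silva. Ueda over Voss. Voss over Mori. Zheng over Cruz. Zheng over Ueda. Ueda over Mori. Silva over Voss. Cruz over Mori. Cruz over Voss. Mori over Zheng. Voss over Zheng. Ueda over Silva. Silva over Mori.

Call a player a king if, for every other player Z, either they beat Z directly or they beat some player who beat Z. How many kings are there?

Zheng reaches everyone (king).
Ueda cannot reach Cruz in two steps.
Silva cannot reach Ueda, Cruz in two steps.
Mori cannot reach Voss in two steps.
Voss reaches everyone (king).
Cruz reaches everyone (king).
Kings: Zheng, Voss, Cruz — 3.

3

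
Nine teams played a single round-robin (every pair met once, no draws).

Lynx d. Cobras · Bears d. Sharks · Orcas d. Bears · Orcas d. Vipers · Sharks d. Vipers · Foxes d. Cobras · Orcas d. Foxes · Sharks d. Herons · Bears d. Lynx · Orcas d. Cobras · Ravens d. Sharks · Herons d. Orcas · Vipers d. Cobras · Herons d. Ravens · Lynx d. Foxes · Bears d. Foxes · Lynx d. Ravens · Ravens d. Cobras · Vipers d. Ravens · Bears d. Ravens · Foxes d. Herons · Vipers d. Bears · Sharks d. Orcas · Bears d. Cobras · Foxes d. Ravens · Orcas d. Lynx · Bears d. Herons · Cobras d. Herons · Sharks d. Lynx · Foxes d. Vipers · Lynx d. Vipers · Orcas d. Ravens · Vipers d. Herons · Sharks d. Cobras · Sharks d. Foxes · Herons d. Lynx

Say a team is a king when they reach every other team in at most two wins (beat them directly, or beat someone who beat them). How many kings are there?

Orcas reaches everyone (king).
Herons reaches everyone (king).
Bears reaches everyone (king).
Cobras cannot reach Bears, Sharks, Vipers, Foxes in two steps.
Sharks reaches everyone (king).
Vipers reaches everyone (king).
Foxes reaches everyone (king).
Ravens cannot reach Bears in two steps.
Lynx cannot reach Orcas in two steps.
Kings: Orcas, Herons, Bears, Sharks, Vipers, Foxes — 6.

6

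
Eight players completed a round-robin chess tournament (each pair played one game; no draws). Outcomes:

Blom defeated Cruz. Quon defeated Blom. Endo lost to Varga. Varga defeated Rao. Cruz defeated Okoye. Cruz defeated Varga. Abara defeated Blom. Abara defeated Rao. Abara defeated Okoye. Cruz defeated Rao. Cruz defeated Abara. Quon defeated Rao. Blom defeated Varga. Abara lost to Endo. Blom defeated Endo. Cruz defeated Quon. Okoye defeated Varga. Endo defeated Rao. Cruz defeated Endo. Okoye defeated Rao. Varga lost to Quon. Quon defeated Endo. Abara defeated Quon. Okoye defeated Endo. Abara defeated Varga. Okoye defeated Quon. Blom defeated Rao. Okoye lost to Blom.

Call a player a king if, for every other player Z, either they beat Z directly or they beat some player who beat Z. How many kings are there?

4

Quon reaches everyone (king).
Blom reaches everyone (king).
Abara reaches everyone (king).
Cruz reaches everyone (king).
Varga cannot reach Quon, Blom, Cruz, Okoye in two steps.
Rao cannot reach Quon, Blom, Abara, Cruz, Varga, Okoye, Endo in two steps.
Okoye cannot reach Cruz in two steps.
Endo cannot reach Cruz in two steps.
Kings: Quon, Blom, Abara, Cruz — 4.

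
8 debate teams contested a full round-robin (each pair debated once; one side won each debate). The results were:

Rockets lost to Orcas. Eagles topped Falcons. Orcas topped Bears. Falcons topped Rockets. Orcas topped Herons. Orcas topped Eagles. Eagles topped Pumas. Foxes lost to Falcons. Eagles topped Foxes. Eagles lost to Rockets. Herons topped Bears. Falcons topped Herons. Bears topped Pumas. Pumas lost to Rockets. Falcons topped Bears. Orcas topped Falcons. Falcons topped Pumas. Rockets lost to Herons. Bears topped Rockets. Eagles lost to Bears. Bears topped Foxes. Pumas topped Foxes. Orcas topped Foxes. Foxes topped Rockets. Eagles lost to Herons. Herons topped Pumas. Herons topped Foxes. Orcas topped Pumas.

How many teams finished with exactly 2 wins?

1

Win totals: Herons 5, Falcons 5, Bears 4, Pumas 1, Eagles 3, Foxes 1, Orcas 7, Rockets 2.
Exactly 2: Rockets — 1 team.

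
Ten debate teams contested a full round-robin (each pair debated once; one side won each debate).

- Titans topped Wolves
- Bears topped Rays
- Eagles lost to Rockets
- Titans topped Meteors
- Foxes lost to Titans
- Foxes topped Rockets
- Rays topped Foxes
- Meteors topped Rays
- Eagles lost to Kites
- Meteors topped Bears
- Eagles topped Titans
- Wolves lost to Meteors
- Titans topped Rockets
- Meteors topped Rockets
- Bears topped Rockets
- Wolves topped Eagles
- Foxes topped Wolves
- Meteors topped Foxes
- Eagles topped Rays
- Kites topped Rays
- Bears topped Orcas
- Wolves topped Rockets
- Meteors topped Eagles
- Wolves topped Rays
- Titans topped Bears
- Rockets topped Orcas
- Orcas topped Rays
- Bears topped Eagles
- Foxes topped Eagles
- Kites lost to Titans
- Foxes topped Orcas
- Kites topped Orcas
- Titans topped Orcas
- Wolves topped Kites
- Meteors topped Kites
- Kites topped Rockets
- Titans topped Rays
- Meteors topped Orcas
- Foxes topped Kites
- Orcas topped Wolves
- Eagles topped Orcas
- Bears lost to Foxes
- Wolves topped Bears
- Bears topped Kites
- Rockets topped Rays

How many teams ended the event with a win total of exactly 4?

Win totals: Bears 5, Orcas 2, Meteors 8, Eagles 3, Wolves 5, Rockets 3, Rays 1, Foxes 6, Kites 4, Titans 8.
Exactly 4: Kites — 1 team.

1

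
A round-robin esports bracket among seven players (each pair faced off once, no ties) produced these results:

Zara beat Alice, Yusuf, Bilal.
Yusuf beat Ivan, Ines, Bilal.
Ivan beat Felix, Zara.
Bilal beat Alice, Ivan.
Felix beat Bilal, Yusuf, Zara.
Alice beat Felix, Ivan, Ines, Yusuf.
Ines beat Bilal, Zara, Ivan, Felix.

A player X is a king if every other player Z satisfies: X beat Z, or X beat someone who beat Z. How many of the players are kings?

6

Ines reaches everyone (king).
Felix reaches everyone (king).
Alice reaches everyone (king).
Zara reaches everyone (king).
Bilal reaches everyone (king).
Yusuf reaches everyone (king).
Ivan cannot reach Ines in two steps.
Kings: Ines, Felix, Alice, Zara, Bilal, Yusuf — 6.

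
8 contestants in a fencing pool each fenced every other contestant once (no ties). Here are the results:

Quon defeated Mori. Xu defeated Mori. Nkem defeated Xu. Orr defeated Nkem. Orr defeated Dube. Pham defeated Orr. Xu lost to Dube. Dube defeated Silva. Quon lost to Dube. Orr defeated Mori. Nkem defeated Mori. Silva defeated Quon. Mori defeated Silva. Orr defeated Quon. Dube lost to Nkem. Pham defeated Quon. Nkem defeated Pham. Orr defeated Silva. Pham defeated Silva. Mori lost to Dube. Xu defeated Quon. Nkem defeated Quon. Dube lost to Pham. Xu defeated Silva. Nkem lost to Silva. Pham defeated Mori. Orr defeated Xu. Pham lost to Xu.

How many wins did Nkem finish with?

Nkem's results: beat Dube, Mori, Quon, Xu, Pham; lost to Orr, Silva.
That is 5 wins.

5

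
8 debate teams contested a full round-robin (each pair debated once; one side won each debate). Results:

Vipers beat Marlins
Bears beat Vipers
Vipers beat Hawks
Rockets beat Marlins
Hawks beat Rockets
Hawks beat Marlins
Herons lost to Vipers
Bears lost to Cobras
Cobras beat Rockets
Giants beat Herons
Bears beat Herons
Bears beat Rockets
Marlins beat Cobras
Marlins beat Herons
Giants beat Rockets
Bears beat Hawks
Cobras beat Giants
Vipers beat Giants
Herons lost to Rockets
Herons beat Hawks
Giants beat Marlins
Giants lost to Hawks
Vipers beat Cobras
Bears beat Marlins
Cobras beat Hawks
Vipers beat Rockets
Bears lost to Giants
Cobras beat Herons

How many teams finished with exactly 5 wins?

Win totals: Giants 4, Bears 5, Cobras 5, Rockets 2, Hawks 3, Marlins 2, Vipers 6, Herons 1.
Exactly 5: Bears, Cobras — 2 teams.

2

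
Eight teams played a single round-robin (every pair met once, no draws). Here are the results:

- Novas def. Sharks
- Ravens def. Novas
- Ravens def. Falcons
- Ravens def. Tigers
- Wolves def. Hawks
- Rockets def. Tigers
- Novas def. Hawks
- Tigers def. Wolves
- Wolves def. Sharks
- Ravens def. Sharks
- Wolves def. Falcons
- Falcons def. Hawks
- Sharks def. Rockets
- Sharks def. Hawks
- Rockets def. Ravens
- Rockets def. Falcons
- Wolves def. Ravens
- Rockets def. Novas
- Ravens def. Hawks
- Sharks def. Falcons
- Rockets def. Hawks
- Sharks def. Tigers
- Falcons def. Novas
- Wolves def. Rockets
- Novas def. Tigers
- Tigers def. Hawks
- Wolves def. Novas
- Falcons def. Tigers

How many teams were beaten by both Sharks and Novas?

Sharks beat: Hawks, Rockets, Tigers, Falcons.
Novas beat: Hawks, Sharks, Tigers.
Both beat: Hawks, Tigers — 2.

2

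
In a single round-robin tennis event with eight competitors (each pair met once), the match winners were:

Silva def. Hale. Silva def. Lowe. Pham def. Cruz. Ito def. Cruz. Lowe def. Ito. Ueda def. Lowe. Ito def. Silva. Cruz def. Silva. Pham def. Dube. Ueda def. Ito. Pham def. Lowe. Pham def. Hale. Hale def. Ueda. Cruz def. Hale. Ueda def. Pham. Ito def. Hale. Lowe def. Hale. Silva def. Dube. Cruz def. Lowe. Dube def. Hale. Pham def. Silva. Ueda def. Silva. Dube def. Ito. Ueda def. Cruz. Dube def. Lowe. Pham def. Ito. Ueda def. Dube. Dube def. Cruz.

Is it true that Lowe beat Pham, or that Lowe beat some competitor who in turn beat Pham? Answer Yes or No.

Lowe did not beat Pham directly.
Lowe beat Hale, Ito, but each of them lost to Pham. No two-step path.

No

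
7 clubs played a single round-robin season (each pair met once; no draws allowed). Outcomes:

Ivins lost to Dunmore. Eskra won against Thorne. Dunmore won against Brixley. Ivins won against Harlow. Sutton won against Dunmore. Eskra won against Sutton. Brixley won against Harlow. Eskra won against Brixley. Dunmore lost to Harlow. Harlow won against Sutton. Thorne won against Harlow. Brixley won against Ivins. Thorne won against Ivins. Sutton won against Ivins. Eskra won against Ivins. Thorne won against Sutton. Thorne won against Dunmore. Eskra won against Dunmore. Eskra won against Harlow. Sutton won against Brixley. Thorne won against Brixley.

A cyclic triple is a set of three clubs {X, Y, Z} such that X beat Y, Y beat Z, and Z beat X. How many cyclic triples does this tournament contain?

4

Win totals: Thorne 5, Dunmore 2, Brixley 2, Ivins 1, Eskra 6, Sutton 3, Harlow 2.
A club with w wins dominates both others in C(w,2) triples; summing gives 10 + 1 + 1 + 0 + 15 + 3 + 1 = 31 transitive triples.
Total triples C(7,3) = 35, so cyclic triples = 35 − 31 = 4.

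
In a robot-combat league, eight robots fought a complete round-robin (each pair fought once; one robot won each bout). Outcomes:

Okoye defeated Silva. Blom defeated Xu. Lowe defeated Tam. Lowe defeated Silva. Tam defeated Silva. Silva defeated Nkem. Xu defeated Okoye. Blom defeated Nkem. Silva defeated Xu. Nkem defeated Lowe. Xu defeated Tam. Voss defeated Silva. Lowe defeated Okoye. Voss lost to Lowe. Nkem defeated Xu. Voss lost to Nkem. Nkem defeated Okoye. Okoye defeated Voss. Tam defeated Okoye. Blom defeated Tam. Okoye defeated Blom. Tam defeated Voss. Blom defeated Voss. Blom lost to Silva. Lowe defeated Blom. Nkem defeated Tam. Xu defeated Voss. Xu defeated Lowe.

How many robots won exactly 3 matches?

3

Win totals: Nkem 5, Voss 1, Xu 4, Blom 4, Okoye 3, Lowe 5, Silva 3, Tam 3.
Exactly 3: Okoye, Silva, Tam — 3 robots.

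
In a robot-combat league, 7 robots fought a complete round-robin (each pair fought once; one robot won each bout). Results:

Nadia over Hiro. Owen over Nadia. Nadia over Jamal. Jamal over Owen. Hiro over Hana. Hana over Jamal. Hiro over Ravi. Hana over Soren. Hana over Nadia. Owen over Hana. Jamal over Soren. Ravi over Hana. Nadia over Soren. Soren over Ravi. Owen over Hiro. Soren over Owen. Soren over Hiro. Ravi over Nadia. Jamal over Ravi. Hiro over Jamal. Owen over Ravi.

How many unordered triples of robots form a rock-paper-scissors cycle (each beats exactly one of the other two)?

13

Win totals: Hiro 3, Ravi 2, Nadia 3, Soren 3, Hana 3, Jamal 3, Owen 4.
A robot with w wins dominates both others in C(w,2) triples; summing gives 3 + 1 + 3 + 3 + 3 + 3 + 6 = 22 transitive triples.
Total triples C(7,3) = 35, so cyclic triples = 35 − 22 = 13.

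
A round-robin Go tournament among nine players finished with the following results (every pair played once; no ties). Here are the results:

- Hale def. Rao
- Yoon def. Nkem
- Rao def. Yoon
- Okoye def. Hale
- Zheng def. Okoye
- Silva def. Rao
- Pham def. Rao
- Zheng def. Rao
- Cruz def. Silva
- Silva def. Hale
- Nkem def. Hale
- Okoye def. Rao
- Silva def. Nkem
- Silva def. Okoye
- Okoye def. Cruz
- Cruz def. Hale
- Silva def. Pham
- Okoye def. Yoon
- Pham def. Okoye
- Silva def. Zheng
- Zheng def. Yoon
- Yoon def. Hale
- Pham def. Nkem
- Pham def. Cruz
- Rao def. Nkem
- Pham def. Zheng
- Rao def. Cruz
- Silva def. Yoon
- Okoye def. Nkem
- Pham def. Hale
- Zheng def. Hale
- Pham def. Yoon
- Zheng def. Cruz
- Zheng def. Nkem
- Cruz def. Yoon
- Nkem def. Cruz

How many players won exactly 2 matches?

Win totals: Nkem 2, Okoye 5, Rao 3, Silva 7, Zheng 6, Cruz 3, Yoon 2, Pham 7, Hale 1.
Exactly 2: Nkem, Yoon — 2 players.

2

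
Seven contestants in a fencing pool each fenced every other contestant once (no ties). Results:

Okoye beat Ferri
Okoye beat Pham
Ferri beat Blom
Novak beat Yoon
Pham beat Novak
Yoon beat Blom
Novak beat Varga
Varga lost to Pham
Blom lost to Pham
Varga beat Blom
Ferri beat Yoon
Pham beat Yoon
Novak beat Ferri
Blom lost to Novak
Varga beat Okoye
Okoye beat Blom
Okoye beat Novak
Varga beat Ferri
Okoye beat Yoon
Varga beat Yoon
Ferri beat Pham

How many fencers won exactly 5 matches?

Win totals: Ferri 3, Yoon 1, Blom 0, Novak 4, Okoye 5, Pham 4, Varga 4.
Exactly 5: Okoye — 1 fencer.

1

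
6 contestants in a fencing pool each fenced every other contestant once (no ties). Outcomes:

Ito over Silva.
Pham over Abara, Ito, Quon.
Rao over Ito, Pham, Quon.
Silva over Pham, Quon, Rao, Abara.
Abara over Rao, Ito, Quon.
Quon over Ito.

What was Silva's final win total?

4

Silva's results: beat Rao, Quon, Abara, Pham; lost to Ito.
That is 4 wins.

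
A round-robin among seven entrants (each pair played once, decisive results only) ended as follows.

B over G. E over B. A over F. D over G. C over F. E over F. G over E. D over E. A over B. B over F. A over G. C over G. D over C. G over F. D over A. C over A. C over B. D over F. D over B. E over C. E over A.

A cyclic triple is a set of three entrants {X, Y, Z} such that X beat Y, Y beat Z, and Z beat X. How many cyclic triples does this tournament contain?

Win totals: A 3, B 2, C 4, D 6, E 4, F 0, G 2.
An entrant with w wins dominates both others in C(w,2) triples; summing gives 3 + 1 + 6 + 15 + 6 + 0 + 1 = 32 transitive triples.
Total triples C(7,3) = 35, so cyclic triples = 35 − 32 = 3.

3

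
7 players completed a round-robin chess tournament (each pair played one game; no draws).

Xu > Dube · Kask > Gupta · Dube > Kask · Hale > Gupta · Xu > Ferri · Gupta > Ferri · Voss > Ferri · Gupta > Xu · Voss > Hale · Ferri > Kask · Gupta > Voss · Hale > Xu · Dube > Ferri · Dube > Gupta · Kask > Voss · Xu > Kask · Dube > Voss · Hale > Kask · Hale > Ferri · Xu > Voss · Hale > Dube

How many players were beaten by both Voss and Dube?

Voss beat: Ferri, Hale.
Dube beat: Kask, Voss, Ferri, Gupta.
Both beat: Ferri — 1.

1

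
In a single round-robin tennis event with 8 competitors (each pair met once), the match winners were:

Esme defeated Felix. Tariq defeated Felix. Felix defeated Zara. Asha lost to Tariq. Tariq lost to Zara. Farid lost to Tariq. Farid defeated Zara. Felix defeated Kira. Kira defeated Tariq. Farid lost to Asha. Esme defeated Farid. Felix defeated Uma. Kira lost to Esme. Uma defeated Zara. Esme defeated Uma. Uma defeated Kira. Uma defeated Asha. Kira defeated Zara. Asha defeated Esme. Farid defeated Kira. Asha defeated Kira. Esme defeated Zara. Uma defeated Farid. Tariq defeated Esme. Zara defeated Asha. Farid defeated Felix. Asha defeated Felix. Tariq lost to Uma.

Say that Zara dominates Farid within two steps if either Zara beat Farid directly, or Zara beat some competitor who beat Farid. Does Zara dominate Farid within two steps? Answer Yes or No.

Zara did not beat Farid directly.
Zara beat Asha, Tariq. Of those, Asha beat Farid.

Yes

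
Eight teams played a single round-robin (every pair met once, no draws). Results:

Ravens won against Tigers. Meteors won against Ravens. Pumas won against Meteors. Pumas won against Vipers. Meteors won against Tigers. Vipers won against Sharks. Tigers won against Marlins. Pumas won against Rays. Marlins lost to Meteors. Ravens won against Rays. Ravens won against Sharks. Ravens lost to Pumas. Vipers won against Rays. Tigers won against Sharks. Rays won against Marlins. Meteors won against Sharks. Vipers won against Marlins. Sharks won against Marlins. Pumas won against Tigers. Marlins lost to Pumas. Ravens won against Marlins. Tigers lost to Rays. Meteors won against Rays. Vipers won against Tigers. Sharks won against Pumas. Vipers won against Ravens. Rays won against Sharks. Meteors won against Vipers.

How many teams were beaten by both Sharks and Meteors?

1

Sharks beat: Marlins, Pumas.
Meteors beat: Tigers, Rays, Sharks, Marlins, Ravens, Vipers.
Both beat: Marlins — 1.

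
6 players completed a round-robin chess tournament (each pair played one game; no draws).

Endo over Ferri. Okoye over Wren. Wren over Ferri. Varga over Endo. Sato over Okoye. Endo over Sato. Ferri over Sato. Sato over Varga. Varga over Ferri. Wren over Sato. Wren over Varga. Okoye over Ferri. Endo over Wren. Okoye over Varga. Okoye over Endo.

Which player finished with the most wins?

Win totals: Endo 3, Okoye 4, Wren 3, Sato 2, Varga 2, Ferri 1.
Okoye leads with 4 wins (next highest: 3).

Okoye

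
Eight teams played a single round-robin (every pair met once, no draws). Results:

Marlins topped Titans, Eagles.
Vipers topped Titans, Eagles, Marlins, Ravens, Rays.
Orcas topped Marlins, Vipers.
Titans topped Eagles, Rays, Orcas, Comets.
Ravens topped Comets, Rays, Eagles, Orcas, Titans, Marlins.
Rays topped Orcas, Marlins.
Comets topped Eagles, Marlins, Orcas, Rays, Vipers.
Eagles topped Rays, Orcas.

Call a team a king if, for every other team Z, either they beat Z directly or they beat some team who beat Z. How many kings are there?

3

Eagles cannot reach Titans, Ravens, Comets in two steps.
Orcas cannot reach Comets in two steps.
Titans cannot reach Ravens in two steps.
Ravens reaches everyone (king).
Vipers reaches everyone (king).
Marlins cannot reach Ravens, Vipers in two steps.
Comets reaches everyone (king).
Rays cannot reach Ravens, Comets in two steps.
Kings: Ravens, Vipers, Comets — 3.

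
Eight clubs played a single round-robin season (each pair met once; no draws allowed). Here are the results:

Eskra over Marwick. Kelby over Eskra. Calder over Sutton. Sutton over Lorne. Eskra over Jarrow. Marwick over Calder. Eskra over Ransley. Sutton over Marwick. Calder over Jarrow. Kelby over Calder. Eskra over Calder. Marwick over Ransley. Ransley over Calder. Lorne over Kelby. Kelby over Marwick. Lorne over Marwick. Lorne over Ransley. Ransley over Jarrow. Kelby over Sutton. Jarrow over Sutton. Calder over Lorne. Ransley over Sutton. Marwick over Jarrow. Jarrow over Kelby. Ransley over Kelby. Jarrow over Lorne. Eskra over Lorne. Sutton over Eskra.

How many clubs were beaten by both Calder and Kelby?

1

Calder beat: Sutton, Lorne, Jarrow.
Kelby beat: Sutton, Eskra, Calder, Marwick.
Both beat: Sutton — 1.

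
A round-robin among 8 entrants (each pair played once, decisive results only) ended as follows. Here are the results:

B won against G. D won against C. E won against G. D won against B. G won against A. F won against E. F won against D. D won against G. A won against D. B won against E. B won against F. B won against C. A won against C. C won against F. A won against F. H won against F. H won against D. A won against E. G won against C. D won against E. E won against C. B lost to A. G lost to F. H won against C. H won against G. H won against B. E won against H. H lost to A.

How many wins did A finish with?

6

A's results: beat B, C, D, E, F, H; lost to G.
That is 6 wins.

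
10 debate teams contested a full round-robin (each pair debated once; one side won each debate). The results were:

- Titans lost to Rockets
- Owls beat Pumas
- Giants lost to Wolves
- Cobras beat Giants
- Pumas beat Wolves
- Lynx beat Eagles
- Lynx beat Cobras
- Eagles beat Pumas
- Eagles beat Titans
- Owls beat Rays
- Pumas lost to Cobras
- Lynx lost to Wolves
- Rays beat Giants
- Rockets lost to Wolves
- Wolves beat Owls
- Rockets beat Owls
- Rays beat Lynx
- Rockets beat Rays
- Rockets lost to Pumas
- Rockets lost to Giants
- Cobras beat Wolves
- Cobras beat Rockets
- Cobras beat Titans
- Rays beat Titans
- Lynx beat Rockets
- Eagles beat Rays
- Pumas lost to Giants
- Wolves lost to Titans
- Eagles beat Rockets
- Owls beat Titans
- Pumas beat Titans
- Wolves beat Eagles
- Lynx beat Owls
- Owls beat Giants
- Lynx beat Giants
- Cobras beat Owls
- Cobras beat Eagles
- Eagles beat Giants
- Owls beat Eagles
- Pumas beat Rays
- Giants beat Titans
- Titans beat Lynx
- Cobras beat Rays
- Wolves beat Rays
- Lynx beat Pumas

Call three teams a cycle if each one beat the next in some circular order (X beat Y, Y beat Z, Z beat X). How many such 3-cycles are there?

Win totals: Titans 2, Eagles 5, Owls 5, Rays 3, Pumas 4, Rockets 3, Lynx 6, Giants 3, Wolves 6, Cobras 8.
A team with w wins dominates both others in C(w,2) triples; summing gives 1 + 10 + 10 + 3 + 6 + 3 + 15 + 3 + 15 + 28 = 94 transitive triples.
Total triples C(10,3) = 120, so cyclic triples = 120 − 94 = 26.

26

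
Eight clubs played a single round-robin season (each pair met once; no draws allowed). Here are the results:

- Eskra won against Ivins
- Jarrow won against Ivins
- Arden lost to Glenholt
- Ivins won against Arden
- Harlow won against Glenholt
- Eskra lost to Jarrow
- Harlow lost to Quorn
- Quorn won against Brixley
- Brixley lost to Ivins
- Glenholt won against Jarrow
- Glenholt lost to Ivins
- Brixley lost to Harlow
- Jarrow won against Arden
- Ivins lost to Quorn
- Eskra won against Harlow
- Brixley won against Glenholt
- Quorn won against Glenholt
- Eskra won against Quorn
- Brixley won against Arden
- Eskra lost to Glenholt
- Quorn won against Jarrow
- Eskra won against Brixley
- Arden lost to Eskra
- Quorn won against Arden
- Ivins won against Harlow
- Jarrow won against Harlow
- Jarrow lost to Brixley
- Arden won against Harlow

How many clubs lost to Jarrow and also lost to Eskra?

Jarrow beat: Eskra, Arden, Ivins, Harlow.
Eskra beat: Arden, Ivins, Harlow, Brixley, Quorn.
Both beat: Arden, Ivins, Harlow — 3.

3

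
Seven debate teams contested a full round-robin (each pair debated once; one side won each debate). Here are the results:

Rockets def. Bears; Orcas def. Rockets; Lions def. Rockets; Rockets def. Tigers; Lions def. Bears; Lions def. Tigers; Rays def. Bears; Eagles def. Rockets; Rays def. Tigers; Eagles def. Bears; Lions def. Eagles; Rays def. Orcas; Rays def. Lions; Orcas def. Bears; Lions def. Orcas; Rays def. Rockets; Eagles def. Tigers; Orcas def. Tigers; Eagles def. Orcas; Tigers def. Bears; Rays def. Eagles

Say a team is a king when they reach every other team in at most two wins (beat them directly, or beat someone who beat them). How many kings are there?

Orcas cannot reach Rays, Eagles, Lions in two steps.
Rays reaches everyone (king).
Tigers cannot reach Orcas, Rays, Eagles, Lions, Rockets in two steps.
Eagles cannot reach Rays, Lions in two steps.
Bears cannot reach Orcas, Rays, Tigers, Eagles, Lions, Rockets in two steps.
Lions cannot reach Rays in two steps.
Rockets cannot reach Orcas, Rays, Eagles, Lions in two steps.
Kings: Rays — 1.

1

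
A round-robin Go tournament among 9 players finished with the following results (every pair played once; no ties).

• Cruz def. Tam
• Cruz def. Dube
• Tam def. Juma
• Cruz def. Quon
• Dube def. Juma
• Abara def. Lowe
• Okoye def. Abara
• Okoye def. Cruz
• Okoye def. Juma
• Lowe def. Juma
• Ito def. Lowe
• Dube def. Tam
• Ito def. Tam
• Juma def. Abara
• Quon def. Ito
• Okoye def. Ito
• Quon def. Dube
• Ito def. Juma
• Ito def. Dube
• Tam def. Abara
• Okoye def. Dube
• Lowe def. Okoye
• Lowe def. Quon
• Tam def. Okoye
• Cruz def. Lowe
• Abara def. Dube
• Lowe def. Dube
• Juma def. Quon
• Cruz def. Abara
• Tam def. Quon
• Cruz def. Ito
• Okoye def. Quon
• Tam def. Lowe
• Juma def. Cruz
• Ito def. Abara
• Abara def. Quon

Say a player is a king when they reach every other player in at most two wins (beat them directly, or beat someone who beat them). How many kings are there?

Juma cannot reach Okoye in two steps.
Cruz reaches everyone (king).
Dube cannot reach Ito in two steps.
Abara cannot reach Cruz in two steps.
Ito reaches everyone (king).
Okoye reaches everyone (king).
Tam reaches everyone (king).
Quon cannot reach Cruz, Okoye in two steps.
Lowe reaches everyone (king).
Kings: Cruz, Ito, Okoye, Tam, Lowe — 5.

5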